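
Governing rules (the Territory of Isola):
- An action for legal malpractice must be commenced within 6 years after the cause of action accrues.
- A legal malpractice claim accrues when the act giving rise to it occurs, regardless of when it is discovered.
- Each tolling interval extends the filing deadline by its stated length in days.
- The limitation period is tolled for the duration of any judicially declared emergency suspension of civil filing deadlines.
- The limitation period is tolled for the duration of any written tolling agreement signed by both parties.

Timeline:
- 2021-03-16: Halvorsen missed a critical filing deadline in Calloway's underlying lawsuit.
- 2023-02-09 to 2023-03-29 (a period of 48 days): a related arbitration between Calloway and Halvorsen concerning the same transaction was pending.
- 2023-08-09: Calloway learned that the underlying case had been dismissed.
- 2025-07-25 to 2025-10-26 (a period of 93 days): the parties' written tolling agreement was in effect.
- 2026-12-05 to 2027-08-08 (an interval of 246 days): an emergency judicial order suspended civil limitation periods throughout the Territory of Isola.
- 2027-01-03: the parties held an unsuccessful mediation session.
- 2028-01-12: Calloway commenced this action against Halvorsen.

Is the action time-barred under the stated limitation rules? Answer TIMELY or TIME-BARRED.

The claim accrued on 2021-03-16, when the wrongful act occurred; under the stated occurrence rule the 2023-08-09 discovery does not delay accrual.
6 years from 2021-03-16 is 2027-03-16.
Because the written tolling agreement ran from 2025-07-25 to 2025-10-26, the deadline is extended by 93 days to 2027-06-17.
Because the emergency suspension of filing deadlines ran from 2026-12-05 to 2027-08-08, the deadline is extended by 246 days to 2028-02-18.
No stated provision tolls the period for a pending arbitration, so the interval from 2023-02-09 to 2023-03-29 has no effect on the deadline.
Nothing else in the chronology tolls or restarts the period.
Filing on 2028-01-12 beat the 2028-02-18 deadline — the action is timely.

TIMELY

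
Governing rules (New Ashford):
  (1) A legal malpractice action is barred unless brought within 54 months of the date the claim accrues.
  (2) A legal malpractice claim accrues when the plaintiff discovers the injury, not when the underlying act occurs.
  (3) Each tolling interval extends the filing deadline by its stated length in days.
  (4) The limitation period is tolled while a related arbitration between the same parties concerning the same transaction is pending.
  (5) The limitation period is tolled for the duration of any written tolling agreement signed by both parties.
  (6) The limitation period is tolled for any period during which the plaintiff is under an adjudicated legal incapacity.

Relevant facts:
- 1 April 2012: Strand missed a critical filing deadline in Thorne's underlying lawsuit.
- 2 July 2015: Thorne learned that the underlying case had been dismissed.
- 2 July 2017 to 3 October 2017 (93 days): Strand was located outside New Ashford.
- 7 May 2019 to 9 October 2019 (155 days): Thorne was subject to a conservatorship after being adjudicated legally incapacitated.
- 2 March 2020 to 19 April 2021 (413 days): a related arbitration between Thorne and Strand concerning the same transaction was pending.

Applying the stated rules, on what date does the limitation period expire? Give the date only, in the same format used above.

23 July 2021

The claim did not accrue until Thorne discovered the injury on 2 July 2015; the 1 April 2012 act date does not start the clock under the stated rule.
54 months from 2 July 2015 is 2 January 2020.
The plaintiff's legal incapacity from 7 May 2019 to 9 October 2019 tolled the period for 155 days, extending the deadline to 5 June 2020.
The pending related arbitration from 2 March 2020 to 19 April 2021 tolled the period for 413 days, extending the deadline to 23 July 2021.
No stated provision tolls the period for the defendant's absence, so the interval from 2 July 2017 to 3 October 2017 has no effect on the deadline.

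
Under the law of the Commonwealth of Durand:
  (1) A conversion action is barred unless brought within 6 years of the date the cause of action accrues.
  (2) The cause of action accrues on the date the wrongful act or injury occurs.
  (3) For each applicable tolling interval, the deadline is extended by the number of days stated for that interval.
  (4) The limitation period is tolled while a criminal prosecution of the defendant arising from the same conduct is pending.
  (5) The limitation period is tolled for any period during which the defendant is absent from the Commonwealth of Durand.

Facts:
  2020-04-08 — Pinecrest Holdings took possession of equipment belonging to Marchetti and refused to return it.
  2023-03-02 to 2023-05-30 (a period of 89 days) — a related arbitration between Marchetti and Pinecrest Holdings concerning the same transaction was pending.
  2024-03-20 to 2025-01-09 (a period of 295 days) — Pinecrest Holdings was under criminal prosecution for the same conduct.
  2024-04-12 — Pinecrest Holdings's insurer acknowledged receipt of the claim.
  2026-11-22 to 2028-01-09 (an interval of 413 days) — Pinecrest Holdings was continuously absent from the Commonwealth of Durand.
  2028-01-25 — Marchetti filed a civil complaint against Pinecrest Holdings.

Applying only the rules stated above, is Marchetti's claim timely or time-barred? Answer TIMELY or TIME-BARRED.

TIMELY

The cause of action accrued on 2020-04-08, the date of the act.
The untolled deadline — 6 years after 2020-04-08 — is 2026-04-08.
Because the pending criminal prosecution ran from 2024-03-20 to 2025-01-09, the deadline is extended by 295 days to 2027-01-28.
Because the defendant's absence from the jurisdiction ran from 2026-11-22 to 2028-01-09, the deadline is extended by 413 days to 2028-03-16.
The pending related arbitration from 2023-03-02 to 2023-05-30 does not toll the period, because no stated rule makes a pending arbitration a tolling event.
The other events in the timeline have no effect on the limitation period under the stated rules.
The 2028-01-25 filing precedes the 2028-03-16 deadline; the claim is timely.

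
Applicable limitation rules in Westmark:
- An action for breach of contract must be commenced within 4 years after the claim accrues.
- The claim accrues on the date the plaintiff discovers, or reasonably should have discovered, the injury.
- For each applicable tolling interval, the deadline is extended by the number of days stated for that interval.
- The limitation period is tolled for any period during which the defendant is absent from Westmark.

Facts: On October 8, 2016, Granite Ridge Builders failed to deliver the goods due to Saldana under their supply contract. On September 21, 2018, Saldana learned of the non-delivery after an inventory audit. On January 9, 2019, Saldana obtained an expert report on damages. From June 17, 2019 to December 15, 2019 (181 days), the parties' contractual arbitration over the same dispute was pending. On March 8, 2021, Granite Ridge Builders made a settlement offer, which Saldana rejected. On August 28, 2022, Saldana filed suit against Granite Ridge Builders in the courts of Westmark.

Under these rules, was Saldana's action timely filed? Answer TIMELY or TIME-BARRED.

Accrual is tied to discovery, so the period began on September 21, 2018 rather than on October 8, 2016 when the act occurred.
Adding the 4 years base period to September 21, 2018 gives a deadline of September 21, 2022, before any tolling.
The pending related arbitration from June 17, 2019 to December 15, 2019 does not toll the period, because no stated rule makes a pending arbitration a tolling event.
Nothing else in the chronology tolls or restarts the period.
Saldana filed on August 28, 2022, before the September 21, 2022 deadline, so the action is timely.

TIMELY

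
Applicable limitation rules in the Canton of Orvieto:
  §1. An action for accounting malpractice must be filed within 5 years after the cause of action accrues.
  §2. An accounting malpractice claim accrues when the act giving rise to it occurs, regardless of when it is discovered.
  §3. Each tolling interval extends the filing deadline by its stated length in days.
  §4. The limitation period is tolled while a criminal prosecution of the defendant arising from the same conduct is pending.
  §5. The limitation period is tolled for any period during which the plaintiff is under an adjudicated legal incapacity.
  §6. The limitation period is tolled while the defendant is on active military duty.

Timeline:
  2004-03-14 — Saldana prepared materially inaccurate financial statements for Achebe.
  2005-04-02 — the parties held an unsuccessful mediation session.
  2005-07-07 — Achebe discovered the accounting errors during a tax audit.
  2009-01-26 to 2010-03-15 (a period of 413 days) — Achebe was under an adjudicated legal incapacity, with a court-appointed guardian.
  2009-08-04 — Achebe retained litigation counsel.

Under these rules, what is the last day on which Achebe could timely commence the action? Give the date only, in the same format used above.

Because the rule ties accrual to occurrence, the claim accrued on 2004-03-14, not on the 2005-07-07 discovery date.
Adding the 5 years base period to 2004-03-14 gives a deadline of 2009-03-14, before any tolling.
The plaintiff's legal incapacity from 2009-01-26 to 2010-03-15 tolled the period for 413 days, extending the deadline to 2010-05-01.
Nothing else in the chronology tolls or restarts the period.

2010-05-01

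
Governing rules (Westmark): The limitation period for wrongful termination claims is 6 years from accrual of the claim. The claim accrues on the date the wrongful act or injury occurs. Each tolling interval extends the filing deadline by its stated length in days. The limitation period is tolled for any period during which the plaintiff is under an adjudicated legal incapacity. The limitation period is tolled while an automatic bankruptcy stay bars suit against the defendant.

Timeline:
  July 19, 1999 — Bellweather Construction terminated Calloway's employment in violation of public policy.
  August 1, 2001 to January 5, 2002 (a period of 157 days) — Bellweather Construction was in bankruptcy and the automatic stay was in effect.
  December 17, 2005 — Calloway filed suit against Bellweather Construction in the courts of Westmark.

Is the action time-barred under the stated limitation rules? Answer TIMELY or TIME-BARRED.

The limitation period began to run on July 19, 1999.
The untolled deadline — 6 years after July 19, 1999 — is July 19, 2005.
The automatic bankruptcy stay from August 1, 2001 to January 5, 2002 tolled the period for 157 days, extending the deadline to December 23, 2005.
Calloway filed on December 17, 2005, before the December 23, 2005 deadline, so the action is timely.

TIMELY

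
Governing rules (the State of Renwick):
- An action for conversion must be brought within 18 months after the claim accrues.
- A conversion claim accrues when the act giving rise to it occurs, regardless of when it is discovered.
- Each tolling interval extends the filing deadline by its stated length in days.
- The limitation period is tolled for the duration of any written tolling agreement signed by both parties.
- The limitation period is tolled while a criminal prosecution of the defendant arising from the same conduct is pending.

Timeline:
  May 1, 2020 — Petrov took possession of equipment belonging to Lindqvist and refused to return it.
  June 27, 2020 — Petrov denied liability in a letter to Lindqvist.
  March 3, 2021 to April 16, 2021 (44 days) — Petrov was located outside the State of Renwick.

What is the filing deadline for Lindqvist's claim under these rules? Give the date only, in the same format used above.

November 1, 2021

The claim accrued on May 1, 2020, when the wrongful act occurred.
Adding the 18 months base period to May 1, 2020 gives a deadline of November 1, 2021, before any tolling.
Although the defendant's absence ran from March 3, 2021 to April 16, 2021, the stated rules do not make that a tolling event, so it is disregarded.
The other events in the timeline have no effect on the limitation period under the stated rules.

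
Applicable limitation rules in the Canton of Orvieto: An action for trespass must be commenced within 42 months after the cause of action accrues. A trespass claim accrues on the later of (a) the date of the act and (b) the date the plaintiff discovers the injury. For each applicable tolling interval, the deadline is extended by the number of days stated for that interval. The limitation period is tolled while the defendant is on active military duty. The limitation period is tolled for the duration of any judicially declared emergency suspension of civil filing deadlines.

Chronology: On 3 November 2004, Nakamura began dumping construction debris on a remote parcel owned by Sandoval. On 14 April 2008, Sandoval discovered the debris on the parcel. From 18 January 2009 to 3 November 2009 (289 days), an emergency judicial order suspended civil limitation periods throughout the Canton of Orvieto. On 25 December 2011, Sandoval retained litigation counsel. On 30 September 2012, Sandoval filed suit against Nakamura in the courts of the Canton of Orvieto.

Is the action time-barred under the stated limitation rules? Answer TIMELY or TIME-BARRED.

TIME-BARRED

Taking the later of the act (3 November 2004) and discovery (14 April 2008), the claim accrued on 14 April 2008.
The untolled deadline — 42 months after 14 April 2008 — is 14 October 2011.
Because the emergency suspension of filing deadlines ran from 18 January 2009 to 3 November 2009, the deadline is extended by 289 days to 29 July 2012.
Nothing else in the chronology tolls or restarts the period.
Filing on 30 September 2012 missed the 29 July 2012 deadline — the action is time-barred.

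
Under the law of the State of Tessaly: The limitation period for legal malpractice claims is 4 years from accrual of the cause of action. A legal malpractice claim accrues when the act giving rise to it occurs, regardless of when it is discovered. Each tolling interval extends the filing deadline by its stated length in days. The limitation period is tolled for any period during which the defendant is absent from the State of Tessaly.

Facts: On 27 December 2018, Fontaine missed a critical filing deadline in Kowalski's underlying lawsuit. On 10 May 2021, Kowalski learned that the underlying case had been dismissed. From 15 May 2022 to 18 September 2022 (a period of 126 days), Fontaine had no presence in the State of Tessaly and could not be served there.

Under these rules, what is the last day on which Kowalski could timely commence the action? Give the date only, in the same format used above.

Because the rule ties accrual to occurrence, the claim accrued on 27 December 2018, not on the 10 May 2021 discovery date.
4 years from 27 December 2018 is 27 December 2022.
Because the defendant's absence from the jurisdiction ran from 15 May 2022 to 18 September 2022, the deadline is extended by 126 days to 2 May 2023.

2 May 2023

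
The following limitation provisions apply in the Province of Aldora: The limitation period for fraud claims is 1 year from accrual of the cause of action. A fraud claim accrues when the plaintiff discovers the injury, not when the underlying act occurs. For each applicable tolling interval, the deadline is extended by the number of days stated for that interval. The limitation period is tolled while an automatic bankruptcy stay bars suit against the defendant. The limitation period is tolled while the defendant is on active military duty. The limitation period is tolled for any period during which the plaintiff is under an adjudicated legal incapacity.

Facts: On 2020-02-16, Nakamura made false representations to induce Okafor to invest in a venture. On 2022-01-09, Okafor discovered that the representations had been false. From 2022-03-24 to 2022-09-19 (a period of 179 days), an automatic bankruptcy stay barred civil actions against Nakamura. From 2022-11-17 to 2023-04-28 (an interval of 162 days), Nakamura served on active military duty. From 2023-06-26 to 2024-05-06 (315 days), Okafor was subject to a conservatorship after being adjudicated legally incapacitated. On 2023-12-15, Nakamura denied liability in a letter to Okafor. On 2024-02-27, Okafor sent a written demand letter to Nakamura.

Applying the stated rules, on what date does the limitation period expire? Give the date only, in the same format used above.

The claim did not accrue until Okafor discovered the injury on 2022-01-09; the 2020-02-16 act date does not start the clock under the stated rule.
1 year from 2022-01-09 is 2023-01-09.
The period was tolled for 179 days by the automatic bankruptcy stay (2022-03-24 to 2022-09-19), pushing the deadline to 2023-07-07.
Because the defendant's active military service ran from 2022-11-17 to 2023-04-28, the deadline is extended by 162 days to 2023-12-16.
Because the plaintiff's legal incapacity ran from 2023-06-26 to 2024-05-06, the deadline is extended by 315 days to 2024-10-26.
Nothing else in the chronology tolls or restarts the period.

2024-10-26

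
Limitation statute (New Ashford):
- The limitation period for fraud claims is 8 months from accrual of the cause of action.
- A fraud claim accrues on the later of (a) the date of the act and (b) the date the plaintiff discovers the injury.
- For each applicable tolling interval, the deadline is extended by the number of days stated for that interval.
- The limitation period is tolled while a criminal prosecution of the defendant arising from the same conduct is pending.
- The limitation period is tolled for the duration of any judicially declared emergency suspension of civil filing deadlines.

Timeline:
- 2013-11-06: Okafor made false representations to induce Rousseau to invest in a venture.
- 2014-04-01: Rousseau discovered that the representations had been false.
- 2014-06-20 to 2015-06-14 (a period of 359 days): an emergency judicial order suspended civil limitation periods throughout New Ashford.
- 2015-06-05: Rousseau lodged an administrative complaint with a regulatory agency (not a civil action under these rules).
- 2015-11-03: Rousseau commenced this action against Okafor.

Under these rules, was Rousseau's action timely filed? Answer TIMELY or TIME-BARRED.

The claim accrued on 2014-04-01 — the later of the 2013-11-06 act and the 2014-04-01 discovery.
Adding the 8 months base period to 2014-04-01 gives a deadline of 2014-12-01, before any tolling.
The emergency suspension of filing deadlines from 2014-06-20 to 2015-06-14 tolled the period for 359 days, extending the deadline to 2015-11-25.
Nothing else in the chronology tolls or restarts the period.
Filing on 2015-11-03 beat the 2015-11-25 deadline — the action is timely.

TIMELY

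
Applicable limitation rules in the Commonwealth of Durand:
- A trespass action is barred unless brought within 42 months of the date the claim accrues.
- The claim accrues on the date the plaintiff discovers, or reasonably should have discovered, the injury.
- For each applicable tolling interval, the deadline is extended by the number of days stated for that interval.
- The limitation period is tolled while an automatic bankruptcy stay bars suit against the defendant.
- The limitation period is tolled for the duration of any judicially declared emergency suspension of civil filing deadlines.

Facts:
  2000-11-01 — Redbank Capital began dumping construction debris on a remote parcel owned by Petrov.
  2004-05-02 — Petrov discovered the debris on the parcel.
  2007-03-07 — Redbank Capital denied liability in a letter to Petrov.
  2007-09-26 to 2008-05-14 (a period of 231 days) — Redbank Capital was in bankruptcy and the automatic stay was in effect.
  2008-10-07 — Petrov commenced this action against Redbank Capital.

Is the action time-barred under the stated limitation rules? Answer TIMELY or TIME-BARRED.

TIME-BARRED

Accrual is tied to discovery, so the period began on 2004-05-02 rather than on 2000-11-01 when the act occurred.
Adding the 42 months base period to 2004-05-02 gives a deadline of 2007-11-02, before any tolling.
The period was tolled for 231 days by the automatic bankruptcy stay (2007-09-26 to 2008-05-14), pushing the deadline to 2008-06-20.
The other events in the timeline have no effect on the limitation period under the stated rules.
Petrov filed on 2008-10-07, after the 2008-06-20 deadline, so the action is time-barred.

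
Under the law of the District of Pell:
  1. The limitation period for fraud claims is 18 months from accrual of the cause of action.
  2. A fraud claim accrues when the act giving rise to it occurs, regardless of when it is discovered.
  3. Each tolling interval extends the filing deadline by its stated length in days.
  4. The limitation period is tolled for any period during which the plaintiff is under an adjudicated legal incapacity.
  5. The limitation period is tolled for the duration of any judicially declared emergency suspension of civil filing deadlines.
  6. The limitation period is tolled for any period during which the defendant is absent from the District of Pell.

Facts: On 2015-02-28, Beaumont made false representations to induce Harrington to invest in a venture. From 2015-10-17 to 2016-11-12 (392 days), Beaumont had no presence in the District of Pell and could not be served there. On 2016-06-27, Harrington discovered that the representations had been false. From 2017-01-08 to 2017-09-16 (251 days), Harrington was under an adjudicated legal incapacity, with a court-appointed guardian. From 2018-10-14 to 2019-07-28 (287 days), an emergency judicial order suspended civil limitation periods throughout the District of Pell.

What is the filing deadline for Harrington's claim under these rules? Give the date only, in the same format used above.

The claim accrued on 2015-02-28, when the wrongful act occurred; under the stated occurrence rule the 2016-06-27 discovery does not delay accrual.
Adding the 18 months base period to 2015-02-28 gives a deadline of 2016-08-28, before any tolling.
The period was tolled for 392 days by the defendant's absence from the jurisdiction (2015-10-17 to 2016-11-12), pushing the deadline to 2017-09-24.
Because the plaintiff's legal incapacity ran from 2017-01-08 to 2017-09-16, the deadline is extended by 251 days to 2018-06-02.
The emergency suspension of filing deadlines from 2018-10-14 to 2019-07-28 began after the period had already run on 2018-06-02, so it has no tolling effect.

2018-06-02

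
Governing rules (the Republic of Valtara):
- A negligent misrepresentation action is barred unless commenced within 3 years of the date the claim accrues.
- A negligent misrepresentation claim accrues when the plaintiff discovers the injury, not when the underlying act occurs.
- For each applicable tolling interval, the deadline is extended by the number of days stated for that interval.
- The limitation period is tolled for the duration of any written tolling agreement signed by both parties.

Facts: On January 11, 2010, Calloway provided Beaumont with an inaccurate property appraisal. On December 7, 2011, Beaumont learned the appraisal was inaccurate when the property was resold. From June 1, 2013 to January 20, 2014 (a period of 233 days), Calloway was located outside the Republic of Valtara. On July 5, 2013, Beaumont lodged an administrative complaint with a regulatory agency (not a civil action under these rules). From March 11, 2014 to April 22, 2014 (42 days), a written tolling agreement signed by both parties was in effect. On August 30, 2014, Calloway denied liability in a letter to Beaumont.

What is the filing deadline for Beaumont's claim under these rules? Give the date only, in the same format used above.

The claim did not accrue until Beaumont discovered the injury on December 7, 2011; the January 11, 2010 act date does not start the clock under the stated rule.
3 years from December 7, 2011 is December 7, 2014.
The period was tolled for 42 days by the written tolling agreement (March 11, 2014 to April 22, 2014), pushing the deadline to January 18, 2015.
No stated provision tolls the period for the defendant's absence, so the interval from June 1, 2013 to January 20, 2014 has no effect on the deadline.
None of the other events listed affects the running of the period under the stated rules.

January 18, 2015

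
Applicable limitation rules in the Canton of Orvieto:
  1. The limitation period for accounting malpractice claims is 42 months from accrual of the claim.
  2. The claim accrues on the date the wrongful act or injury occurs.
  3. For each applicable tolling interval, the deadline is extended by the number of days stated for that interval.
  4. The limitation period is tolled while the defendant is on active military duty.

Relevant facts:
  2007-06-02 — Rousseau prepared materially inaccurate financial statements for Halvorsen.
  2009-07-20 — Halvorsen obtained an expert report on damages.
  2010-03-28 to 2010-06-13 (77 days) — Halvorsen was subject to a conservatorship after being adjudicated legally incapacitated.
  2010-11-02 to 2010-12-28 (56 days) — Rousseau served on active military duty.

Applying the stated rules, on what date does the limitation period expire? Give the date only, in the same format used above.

2011-01-27

The limitation period began to run on 2007-06-02.
42 months from 2007-06-02 is 2010-12-02.
The defendant's active military service from 2010-11-02 to 2010-12-28 tolled the period for 56 days, extending the deadline to 2011-01-27.
No stated provision tolls the period for the plaintiff's incapacity, so the interval from 2010-03-28 to 2010-06-13 has no effect on the deadline.
None of the other events listed affects the running of the period under the stated rules.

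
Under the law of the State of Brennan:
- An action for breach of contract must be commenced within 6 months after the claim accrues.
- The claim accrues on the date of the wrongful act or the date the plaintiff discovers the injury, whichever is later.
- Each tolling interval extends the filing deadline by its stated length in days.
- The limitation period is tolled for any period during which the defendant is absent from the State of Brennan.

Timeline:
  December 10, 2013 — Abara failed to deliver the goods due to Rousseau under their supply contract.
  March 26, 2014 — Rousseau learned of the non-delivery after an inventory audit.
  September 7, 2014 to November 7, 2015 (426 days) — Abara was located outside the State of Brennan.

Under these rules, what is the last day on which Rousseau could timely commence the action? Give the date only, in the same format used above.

The claim accrued on March 26, 2014 — the later of the December 10, 2013 act and the March 26, 2014 discovery.
6 months from March 26, 2014 is September 26, 2014.
The period was tolled for 426 days by the defendant's absence from the jurisdiction (September 7, 2014 to November 7, 2015), pushing the deadline to November 26, 2015.

November 26, 2015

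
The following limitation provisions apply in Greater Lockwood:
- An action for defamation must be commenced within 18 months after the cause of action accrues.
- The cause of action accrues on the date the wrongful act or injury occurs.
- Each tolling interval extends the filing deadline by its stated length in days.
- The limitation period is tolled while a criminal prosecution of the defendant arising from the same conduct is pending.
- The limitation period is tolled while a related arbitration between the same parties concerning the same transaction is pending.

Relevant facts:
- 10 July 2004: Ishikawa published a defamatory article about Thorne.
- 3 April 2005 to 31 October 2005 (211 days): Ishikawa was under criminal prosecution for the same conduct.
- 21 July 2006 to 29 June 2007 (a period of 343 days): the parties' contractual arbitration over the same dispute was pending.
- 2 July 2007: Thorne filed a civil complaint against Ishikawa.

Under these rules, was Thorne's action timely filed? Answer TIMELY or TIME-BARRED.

TIMELY

The cause of action accrued on 10 July 2004, the date of the act.
18 months from 10 July 2004 is 10 January 2006.
The pending criminal prosecution from 3 April 2005 to 31 October 2005 tolled the period for 211 days, extending the deadline to 9 August 2006.
Because the pending related arbitration ran from 21 July 2006 to 29 June 2007, the deadline is extended by 343 days to 18 July 2007.
Filing on 2 July 2007 beat the 18 July 2007 deadline — the action is timely.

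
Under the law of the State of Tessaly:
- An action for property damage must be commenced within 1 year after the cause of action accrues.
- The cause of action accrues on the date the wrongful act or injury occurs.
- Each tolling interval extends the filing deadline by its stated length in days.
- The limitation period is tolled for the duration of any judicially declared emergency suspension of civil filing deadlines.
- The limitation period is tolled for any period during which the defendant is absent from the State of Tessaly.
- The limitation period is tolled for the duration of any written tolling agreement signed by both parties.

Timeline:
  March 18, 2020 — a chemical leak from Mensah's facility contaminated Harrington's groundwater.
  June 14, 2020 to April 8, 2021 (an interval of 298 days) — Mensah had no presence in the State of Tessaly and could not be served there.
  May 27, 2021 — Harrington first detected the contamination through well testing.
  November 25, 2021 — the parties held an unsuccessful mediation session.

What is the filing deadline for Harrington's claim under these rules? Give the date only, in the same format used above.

January 10, 2022

The claim accrued on March 18, 2020, when the wrongful act occurred; under the stated occurrence rule the May 27, 2021 discovery does not delay accrual.
The untolled deadline — 1 year after March 18, 2020 — is March 18, 2021.
The defendant's absence from the jurisdiction from June 14, 2020 to April 8, 2021 tolled the period for 298 days, extending the deadline to January 10, 2022.
The other events in the timeline have no effect on the limitation period under the stated rules.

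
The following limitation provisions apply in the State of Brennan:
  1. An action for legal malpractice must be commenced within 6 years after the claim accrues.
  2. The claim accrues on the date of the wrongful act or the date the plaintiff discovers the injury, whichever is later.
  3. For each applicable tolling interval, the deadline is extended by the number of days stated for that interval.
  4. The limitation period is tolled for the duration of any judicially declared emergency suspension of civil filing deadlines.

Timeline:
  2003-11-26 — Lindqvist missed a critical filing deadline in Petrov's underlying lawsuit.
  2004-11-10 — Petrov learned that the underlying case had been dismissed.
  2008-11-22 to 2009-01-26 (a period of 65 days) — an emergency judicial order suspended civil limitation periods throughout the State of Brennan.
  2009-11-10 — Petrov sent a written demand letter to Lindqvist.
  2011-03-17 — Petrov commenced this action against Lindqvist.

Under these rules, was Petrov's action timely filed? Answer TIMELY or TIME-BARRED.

The claim accrued on 2004-11-10 — the later of the 2003-11-26 act and the 2004-11-10 discovery.
The untolled deadline — 6 years after 2004-11-10 — is 2010-11-10.
Because the emergency suspension of filing deadlines ran from 2008-11-22 to 2009-01-26, the deadline is extended by 65 days to 2011-01-14.
None of the other events listed affects the running of the period under the stated rules.
The 2011-03-17 filing falls after the 2011-01-14 deadline; the claim is time-barred.

TIME-BARRED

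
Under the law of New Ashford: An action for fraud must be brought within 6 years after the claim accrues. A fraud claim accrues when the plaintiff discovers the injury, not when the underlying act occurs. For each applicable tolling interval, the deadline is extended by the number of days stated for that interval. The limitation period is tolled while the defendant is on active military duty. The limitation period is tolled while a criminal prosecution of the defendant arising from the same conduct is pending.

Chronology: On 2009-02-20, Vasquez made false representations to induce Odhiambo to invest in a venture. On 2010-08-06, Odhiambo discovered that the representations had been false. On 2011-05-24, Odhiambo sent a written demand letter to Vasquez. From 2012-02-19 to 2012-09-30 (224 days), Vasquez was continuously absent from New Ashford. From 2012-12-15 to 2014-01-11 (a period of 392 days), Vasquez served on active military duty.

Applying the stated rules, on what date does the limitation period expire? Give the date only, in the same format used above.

Under the discovery rule, the claim accrued on 2010-08-06, when Odhiambo discovered the injury — not on the 2009-02-20 date of the underlying act.
Adding the 6 years base period to 2010-08-06 gives a deadline of 2016-08-06, before any tolling.
Because the defendant's active military service ran from 2012-12-15 to 2014-01-11, the deadline is extended by 392 days to 2017-09-02.
Although the defendant's absence ran from 2012-02-19 to 2012-09-30, the stated rules do not make that a tolling event, so it is disregarded.
Nothing else in the chronology tolls or restarts the period.

2017-09-02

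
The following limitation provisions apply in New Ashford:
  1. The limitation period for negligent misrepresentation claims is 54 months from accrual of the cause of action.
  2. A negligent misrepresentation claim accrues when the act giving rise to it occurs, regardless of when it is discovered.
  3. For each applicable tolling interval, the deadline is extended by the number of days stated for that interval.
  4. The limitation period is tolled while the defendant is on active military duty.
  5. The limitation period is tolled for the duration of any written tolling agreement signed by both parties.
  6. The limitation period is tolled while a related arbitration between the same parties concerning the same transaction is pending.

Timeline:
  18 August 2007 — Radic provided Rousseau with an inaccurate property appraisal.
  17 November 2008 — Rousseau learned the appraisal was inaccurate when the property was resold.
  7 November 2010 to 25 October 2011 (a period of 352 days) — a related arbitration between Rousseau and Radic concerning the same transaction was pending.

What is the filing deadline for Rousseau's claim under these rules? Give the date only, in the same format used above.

The claim accrued on 18 August 2007, when the wrongful act occurred; under the stated occurrence rule the 17 November 2008 discovery does not delay accrual.
54 months from 18 August 2007 is 18 February 2012.
The period was tolled for 352 days by the pending related arbitration (7 November 2010 to 25 October 2011), pushing the deadline to 4 February 2013.

4 February 2013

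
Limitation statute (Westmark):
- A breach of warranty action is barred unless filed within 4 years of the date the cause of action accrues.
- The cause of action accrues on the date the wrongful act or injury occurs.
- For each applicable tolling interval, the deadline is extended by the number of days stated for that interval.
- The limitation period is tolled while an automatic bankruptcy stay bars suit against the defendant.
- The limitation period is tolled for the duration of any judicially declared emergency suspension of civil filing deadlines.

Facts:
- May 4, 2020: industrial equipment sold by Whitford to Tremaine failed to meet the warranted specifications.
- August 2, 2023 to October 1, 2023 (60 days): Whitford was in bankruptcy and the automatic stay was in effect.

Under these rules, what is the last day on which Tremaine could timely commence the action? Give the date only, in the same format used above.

July 3, 2024

The cause of action accrued on May 4, 2020, the date of the act.
Adding the 4 years base period to May 4, 2020 gives a deadline of May 4, 2024, before any tolling.
Because the automatic bankruptcy stay ran from August 2, 2023 to October 1, 2023, the deadline is extended by 60 days to July 3, 2024.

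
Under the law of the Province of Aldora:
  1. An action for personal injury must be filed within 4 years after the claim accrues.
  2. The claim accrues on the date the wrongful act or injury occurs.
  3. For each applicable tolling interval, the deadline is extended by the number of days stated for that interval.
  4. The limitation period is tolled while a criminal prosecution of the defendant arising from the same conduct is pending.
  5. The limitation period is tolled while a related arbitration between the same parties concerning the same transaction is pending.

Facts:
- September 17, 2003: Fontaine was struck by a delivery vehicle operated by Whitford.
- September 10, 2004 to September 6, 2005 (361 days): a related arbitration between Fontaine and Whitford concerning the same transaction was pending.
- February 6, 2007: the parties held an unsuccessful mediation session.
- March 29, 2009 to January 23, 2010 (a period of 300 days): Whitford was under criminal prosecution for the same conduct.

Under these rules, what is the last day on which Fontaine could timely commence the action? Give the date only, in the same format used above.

September 12, 2008

The limitation period began to run on September 17, 2003.
4 years from September 17, 2003 is September 17, 2007.
The pending related arbitration from September 10, 2004 to September 6, 2005 tolled the period for 361 days, extending the deadline to September 12, 2008.
By the time the pending criminal prosecution began on March 29, 2009, the limitation period had already expired on September 12, 2008; that interval cannot revive it.
None of the other events listed affects the running of the period under the stated rules.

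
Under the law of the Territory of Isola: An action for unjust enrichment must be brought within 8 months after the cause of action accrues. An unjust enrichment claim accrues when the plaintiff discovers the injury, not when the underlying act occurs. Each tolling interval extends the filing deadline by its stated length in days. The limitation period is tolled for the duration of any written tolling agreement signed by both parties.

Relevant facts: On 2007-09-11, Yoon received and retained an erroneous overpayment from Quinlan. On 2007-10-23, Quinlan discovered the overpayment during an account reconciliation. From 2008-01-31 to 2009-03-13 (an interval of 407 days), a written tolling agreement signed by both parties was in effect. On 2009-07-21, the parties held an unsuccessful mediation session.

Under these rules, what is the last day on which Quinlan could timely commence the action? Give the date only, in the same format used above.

2009-08-04

The claim did not accrue until Quinlan discovered the injury on 2007-10-23; the 2007-09-11 act date does not start the clock under the stated rule.
8 months from 2007-10-23 is 2008-06-23.
The period was tolled for 407 days by the written tolling agreement (2008-01-31 to 2009-03-13), pushing the deadline to 2009-08-04.
Nothing else in the chronology tolls or restarts the period.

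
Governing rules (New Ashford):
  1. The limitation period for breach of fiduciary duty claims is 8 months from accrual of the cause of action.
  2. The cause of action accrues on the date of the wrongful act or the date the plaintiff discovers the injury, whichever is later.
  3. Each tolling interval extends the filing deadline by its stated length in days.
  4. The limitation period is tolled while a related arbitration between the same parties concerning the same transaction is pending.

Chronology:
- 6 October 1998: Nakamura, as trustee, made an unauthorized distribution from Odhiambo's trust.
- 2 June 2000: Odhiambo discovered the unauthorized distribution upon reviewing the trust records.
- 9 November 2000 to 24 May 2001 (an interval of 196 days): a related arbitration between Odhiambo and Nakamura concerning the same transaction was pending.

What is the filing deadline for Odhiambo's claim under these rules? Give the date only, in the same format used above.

Taking the later of the act (6 October 1998) and discovery (2 June 2000), the claim accrued on 2 June 2000.
8 months from 2 June 2000 is 2 February 2001.
Because the pending related arbitration ran from 9 November 2000 to 24 May 2001, the deadline is extended by 196 days to 17 August 2001.

17 August 2001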